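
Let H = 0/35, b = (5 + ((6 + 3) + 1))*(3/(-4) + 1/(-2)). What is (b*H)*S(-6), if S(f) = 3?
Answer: 0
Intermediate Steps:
b = -75/4 (b = (5 + (9 + 1))*(3*(-¼) + 1*(-½)) = (5 + 10)*(-¾ - ½) = 15*(-5/4) = -75/4 ≈ -18.750)
H = 0 (H = 0*(1/35) = 0)
(b*H)*S(-6) = -75/4*0*3 = 0*3 = 0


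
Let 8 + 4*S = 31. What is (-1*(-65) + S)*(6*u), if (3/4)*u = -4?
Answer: -2264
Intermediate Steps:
S = 23/4 (S = -2 + (¼)*31 = -2 + 31/4 = 23/4 ≈ 5.7500)
u = -16/3 (u = (4/3)*(-4) = -16/3 ≈ -5.3333)
(-1*(-65) + S)*(6*u) = (-1*(-65) + 23/4)*(6*(-16/3)) = (65 + 23/4)*(-32) = (283/4)*(-32) = -2264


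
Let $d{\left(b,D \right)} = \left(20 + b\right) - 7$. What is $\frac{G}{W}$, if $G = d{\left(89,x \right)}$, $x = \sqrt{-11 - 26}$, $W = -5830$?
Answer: $- \frac{51}{2915} \approx -0.017496$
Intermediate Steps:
$x = i \sqrt{37}$ ($x = \sqrt{-11 - 26} = \sqrt{-37} = i \sqrt{37} \approx 6.0828 i$)
$d{\left(b,D \right)} = 13 + b$
$G = 102$ ($G = 13 + 89 = 102$)
$\frac{G}{W} = \frac{102}{-5830} = 102 \left(- \frac{1}{5830}\right) = - \frac{51}{2915}$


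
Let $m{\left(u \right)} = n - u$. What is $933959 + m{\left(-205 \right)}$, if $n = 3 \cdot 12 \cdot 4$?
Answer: $934308$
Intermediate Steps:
$n = 144$ ($n = 36 \cdot 4 = 144$)
$m{\left(u \right)} = 144 - u$
$933959 + m{\left(-205 \right)} = 933959 + \left(144 - -205\right) = 933959 + \left(144 + 205\right) = 933959 + 349 = 934308$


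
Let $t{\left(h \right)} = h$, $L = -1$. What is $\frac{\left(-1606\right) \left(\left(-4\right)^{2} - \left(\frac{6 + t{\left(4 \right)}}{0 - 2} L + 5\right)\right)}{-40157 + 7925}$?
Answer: $\frac{803}{2686} \approx 0.29896$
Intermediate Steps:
$\frac{\left(-1606\right) \left(\left(-4\right)^{2} - \left(\frac{6 + t{\left(4 \right)}}{0 - 2} L + 5\right)\right)}{-40157 + 7925} = \frac{\left(-1606\right) \left(\left(-4\right)^{2} - \left(\frac{6 + 4}{0 - 2} \left(-1\right) + 5\right)\right)}{-40157 + 7925} = \frac{\left(-1606\right) \left(16 - \left(\frac{10}{-2} \left(-1\right) + 5\right)\right)}{-32232} = - 1606 \left(16 - \left(10 \left(- \frac{1}{2}\right) \left(-1\right) + 5\right)\right) \left(- \frac{1}{32232}\right) = - 1606 \left(16 - \left(\left(-5\right) \left(-1\right) + 5\right)\right) \left(- \frac{1}{32232}\right) = - 1606 \left(16 - \left(5 + 5\right)\right) \left(- \frac{1}{32232}\right) = - 1606 \left(16 - 10\right) \left(- \frac{1}{32232}\right) = \left(-1606\right) 6 \left(- \frac{1}{32232}\right) = \left(-9636\right) \left(- \frac{1}{32232}\right) = \frac{803}{2686}$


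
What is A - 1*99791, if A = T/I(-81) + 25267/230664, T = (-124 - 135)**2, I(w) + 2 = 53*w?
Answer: -98878495957099/990701880 ≈ -99807.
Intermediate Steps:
I(w) = -2 + 53*w
T = 67081 (T = (-259)**2 = 67081)
A = -15364650019/990701880 (A = 67081/(-2 + 53*(-81)) + 25267/230664 = 67081/(-2 - 4293) + 25267*(1/230664) = 67081/(-4295) + 25267/230664 = 67081*(-1/4295) + 25267/230664 = -67081/4295 + 25267/230664 = -15364650019/990701880 ≈ -15.509)
A - 1*99791 = -15364650019/990701880 - 1*99791 = -15364650019/990701880 - 99791 = -98878495957099/990701880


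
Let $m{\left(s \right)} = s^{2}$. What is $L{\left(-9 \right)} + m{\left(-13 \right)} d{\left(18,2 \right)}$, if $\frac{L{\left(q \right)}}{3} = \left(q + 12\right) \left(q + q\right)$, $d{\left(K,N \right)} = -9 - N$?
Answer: $-2021$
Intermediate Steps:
$L{\left(q \right)} = 6 q \left(12 + q\right)$ ($L{\left(q \right)} = 3 \left(q + 12\right) \left(q + q\right) = 3 \left(12 + q\right) 2 q = 3 \cdot 2 q \left(12 + q\right) = 6 q \left(12 + q\right)$)
$L{\left(-9 \right)} + m{\left(-13 \right)} d{\left(18,2 \right)} = 6 \left(-9\right) \left(12 - 9\right) + \left(-13\right)^{2} \left(-9 - 2\right) = 6 \left(-9\right) 3 + 169 \left(-9 - 2\right) = -162 + 169 \left(-11\right) = -162 - 1859 = -2021$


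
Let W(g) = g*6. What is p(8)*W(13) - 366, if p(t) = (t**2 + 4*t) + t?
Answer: 7746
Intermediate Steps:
W(g) = 6*g
p(t) = t**2 + 5*t
p(8)*W(13) - 366 = (8*(5 + 8))*(6*13) - 366 = (8*13)*78 - 366 = 104*78 - 366 = 8112 - 366 = 7746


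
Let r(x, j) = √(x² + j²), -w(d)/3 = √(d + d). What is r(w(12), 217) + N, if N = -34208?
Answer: -34208 + √47305 ≈ -33991.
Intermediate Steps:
w(d) = -3*√2*√d (w(d) = -3*√(d + d) = -3*√2*√d)
r(x, j) = √(j² + x²)
r(w(12), 217) + N = √(217² + (-3*√2*√12)²) - 34208 = √(47089 + (-3*√2*2*√3)²) - 34208 = √(47089 + (-6*√6)²) - 34208 = √(47089 + 216) - 34208 = √47305 - 34208 = -34208 + √47305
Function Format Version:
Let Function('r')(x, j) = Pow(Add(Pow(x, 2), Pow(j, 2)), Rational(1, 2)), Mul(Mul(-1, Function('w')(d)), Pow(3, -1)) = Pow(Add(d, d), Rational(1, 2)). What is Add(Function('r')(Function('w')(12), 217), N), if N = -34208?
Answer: Add(-34208, Pow(47305, Rational(1, 2))) ≈ -33991.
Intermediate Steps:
Function('w')(d) = Mul(-3, Pow(2, Rational(1, 2)), Pow(d, Rational(1, 2))) (Function('w')(d) = Mul(-3, Pow(Add(d, d), Rational(1, 2))) = Mul(-3, Pow(Mul(2, d), Rational(1, 2))) = Mul(-3, Mul(Pow(2, Rational(1, 2)), Pow(d, Rational(1, 2)))) = Mul(-3, Pow(2, Rational(1, 2)), Pow(d, Rational(1, 2))))
Function('r')(x, j) = Pow(Add(Pow(j, 2), Pow(x, 2)), Rational(1, 2))
Add(Function('r')(Function('w')(12), 217), N) = Add(Pow(Add(Pow(217, 2), Pow(Mul(-3, Pow(2, Rational(1, 2)), Pow(12, Rational(1, 2))), 2)), Rational(1, 2)), -34208) = Add(Pow(Add(47089, Pow(Mul(-3, Pow(2, Rational(1, 2)), Mul(2, Pow(3, Rational(1, 2)))), 2)), Rational(1, 2)), -34208) = Add(Pow(Add(47089, Pow(Mul(-6, Pow(6, Rational(1, 2))), 2)), Rational(1, 2)), -34208) = Add(Pow(Add(47089, 216), Rational(1, 2)), -34208) = Add(Pow(47305, Rational(1, 2)), -34208) = Add(-34208, Pow(47305, Rational(1, 2)))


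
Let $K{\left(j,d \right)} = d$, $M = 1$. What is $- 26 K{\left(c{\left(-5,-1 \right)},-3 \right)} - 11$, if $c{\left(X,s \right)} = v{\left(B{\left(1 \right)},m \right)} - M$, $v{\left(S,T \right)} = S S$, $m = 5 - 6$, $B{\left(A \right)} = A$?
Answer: $67$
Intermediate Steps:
$m = -1$ ($m = 5 - 6 = -1$)
$v{\left(S,T \right)} = S^{2}$
$c{\left(X,s \right)} = 0$ ($c{\left(X,s \right)} = 1^{2} - 1 = 1 - 1 = 0$)
$- 26 K{\left(c{\left(-5,-1 \right)},-3 \right)} - 11 = \left(-26\right) \left(-3\right) - 11 = 78 - 11 = 67$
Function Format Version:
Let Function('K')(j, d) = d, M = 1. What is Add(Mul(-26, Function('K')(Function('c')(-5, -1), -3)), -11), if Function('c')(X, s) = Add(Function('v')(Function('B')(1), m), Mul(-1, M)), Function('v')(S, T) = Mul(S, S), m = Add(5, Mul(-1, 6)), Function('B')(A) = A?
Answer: 67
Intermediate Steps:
m = -1 (m = Add(5, -6) = -1)
Function('v')(S, T) = Pow(S, 2)
Function('c')(X, s) = 0 (Function('c')(X, s) = Add(Pow(1, 2), Mul(-1, 1)) = Add(1, -1) = 0)
Add(Mul(-26, Function('K')(Function('c')(-5, -1), -3)), -11) = Add(Mul(-26, -3), -11) = Add(78, -11) = 67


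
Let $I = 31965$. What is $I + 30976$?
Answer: $62941$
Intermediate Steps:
$I + 30976 = 31965 + 30976 = 62941$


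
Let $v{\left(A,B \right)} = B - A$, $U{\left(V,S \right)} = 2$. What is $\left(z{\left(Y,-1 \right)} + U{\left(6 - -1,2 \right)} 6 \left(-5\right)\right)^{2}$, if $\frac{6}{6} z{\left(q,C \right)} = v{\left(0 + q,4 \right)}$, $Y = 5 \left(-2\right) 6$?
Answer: $16$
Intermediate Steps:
$Y = -60$ ($Y = \left(-10\right) 6 = -60$)
$z{\left(q,C \right)} = 4 - q$ ($z{\left(q,C \right)} = 4 - \left(0 + q\right) = 4 - q$)
$\left(z{\left(Y,-1 \right)} + U{\left(6 - -1,2 \right)} 6 \left(-5\right)\right)^{2} = \left(\left(4 - -60\right) + 2 \cdot 6 \left(-5\right)\right)^{2} = \left(\left(4 + 60\right) + 12 \left(-5\right)\right)^{2} = \left(64 - 60\right)^{2} = 4^{2} = 16$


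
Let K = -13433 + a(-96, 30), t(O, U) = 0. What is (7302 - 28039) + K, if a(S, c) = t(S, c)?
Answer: -34170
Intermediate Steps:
a(S, c) = 0
K = -13433 (K = -13433 + 0 = -13433)
(7302 - 28039) + K = (7302 - 28039) - 13433 = -20737 - 13433 = -34170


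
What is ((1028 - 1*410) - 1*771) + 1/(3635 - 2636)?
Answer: -152846/999 ≈ -153.00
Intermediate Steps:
((1028 - 1*410) - 1*771) + 1/(3635 - 2636) = ((1028 - 410) - 771) + 1/999 = (618 - 771) + 1/999 = -153 + 1/999 = -152846/999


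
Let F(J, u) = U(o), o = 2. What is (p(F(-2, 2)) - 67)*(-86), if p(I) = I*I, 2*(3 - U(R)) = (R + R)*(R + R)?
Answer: 3612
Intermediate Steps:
U(R) = 3 - 2*R**2 (U(R) = 3 - (R + R)*(R + R)/2 = 3 - 2*R*2*R/2 = 3 - 2*R**2)
F(J, u) = -5 (F(J, u) = 3 - 2*2**2 = 3 - 2*4 = 3 - 8 = -5)
p(I) = I**2
(p(F(-2, 2)) - 67)*(-86) = ((-5)**2 - 67)*(-86) = (25 - 67)*(-86) = -42*(-86) = 3612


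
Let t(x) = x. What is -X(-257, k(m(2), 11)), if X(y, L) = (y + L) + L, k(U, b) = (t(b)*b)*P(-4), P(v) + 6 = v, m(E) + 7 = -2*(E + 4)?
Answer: 2677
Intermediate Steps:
m(E) = -15 - 2*E (m(E) = -7 - 2*(E + 4) = -7 - 2*(4 + E) = -7 + (-8 - 2*E) = -15 - 2*E)
P(v) = -6 + v
k(U, b) = -10*b² (k(U, b) = (b*b)*(-6 - 4) = b²*(-10) = -10*b²)
X(y, L) = y + 2*L (X(y, L) = (L + y) + L = y + 2*L)
-X(-257, k(m(2), 11)) = -(-257 + 2*(-10*11²)) = -(-257 + 2*(-10*121)) = -(-257 + 2*(-1210)) = -(-257 - 2420) = -1*(-2677) = 2677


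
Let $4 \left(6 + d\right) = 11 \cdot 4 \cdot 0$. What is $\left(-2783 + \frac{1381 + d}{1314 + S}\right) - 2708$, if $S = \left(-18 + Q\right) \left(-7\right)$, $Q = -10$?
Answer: $- \frac{1658007}{302} \approx -5490.1$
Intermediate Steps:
$d = -6$ ($d = -6 + \frac{11 \cdot 4 \cdot 0}{4} = -6 + \frac{44 \cdot 0}{4} = -6 + \frac{1}{4} \cdot 0 = -6 + 0 = -6$)
$S = 196$ ($S = \left(-18 - 10\right) \left(-7\right) = \left(-28\right) \left(-7\right) = 196$)
$\left(-2783 + \frac{1381 + d}{1314 + S}\right) - 2708 = \left(-2783 + \frac{1381 - 6}{1314 + 196}\right) - 2708 = \left(-2783 + \frac{1375}{1510}\right) - 2708 = \left(-2783 + 1375 \cdot \frac{1}{1510}\right) - 2708 = \left(-2783 + \frac{275}{302}\right) - 2708 = - \frac{840191}{302} - 2708 = - \frac{1658007}{302}$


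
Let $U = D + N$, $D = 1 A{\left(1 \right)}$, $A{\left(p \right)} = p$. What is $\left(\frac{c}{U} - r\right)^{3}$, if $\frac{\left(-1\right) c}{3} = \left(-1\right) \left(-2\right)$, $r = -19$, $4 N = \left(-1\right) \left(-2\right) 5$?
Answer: $\frac{1771561}{343} \approx 5164.9$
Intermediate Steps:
$D = 1$ ($D = 1 \cdot 1 = 1$)
$N = \frac{5}{2}$ ($N = \frac{\left(-1\right) \left(-2\right) 5}{4} = \frac{2 \cdot 5}{4} = \frac{1}{4} \cdot 10 = \frac{5}{2} \approx 2.5$)
$U = \frac{7}{2}$ ($U = 1 + \frac{5}{2} = \frac{7}{2} \approx 3.5$)
$c = -6$ ($c = - 3 \left(\left(-1\right) \left(-2\right)\right) = \left(-3\right) 2 = -6$)
$\left(\frac{c}{U} - r\right)^{3} = \left(- \frac{6}{\frac{7}{2}} - -19\right)^{3} = \left(\left(-6\right) \frac{2}{7} + 19\right)^{3} = \left(- \frac{12}{7} + 19\right)^{3} = \left(\frac{121}{7}\right)^{3} = \frac{1771561}{343}$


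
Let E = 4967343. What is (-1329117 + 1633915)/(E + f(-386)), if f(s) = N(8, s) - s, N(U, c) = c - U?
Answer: 304798/4967335 ≈ 0.061360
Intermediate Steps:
f(s) = -8 (f(s) = (s - 1*8) - s = (s - 8) - s = (-8 + s) - s = -8)
(-1329117 + 1633915)/(E + f(-386)) = (-1329117 + 1633915)/(4967343 - 8) = 304798/4967335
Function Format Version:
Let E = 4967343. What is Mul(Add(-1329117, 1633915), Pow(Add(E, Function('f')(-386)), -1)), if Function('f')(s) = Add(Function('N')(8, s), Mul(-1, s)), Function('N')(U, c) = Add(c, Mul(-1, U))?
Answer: Rational(304798, 4967335) ≈ 0.061360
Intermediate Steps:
Function('f')(s) = -8 (Function('f')(s) = Add(Add(s, Mul(-1, 8)), Mul(-1, s)) = Add(Add(s, -8), Mul(-1, s)) = Add(Add(-8, s), Mul(-1, s)) = -8)
Mul(Add(-1329117, 1633915), Pow(Add(E, Function('f')(-386)), -1)) = Mul(Add(-1329117, 1633915), Pow(Add(4967343, -8), -1)) = Mul(304798, Pow(4967335, -1)) = Mul(304798, Rational(1, 4967335)) = Rational(304798, 4967335)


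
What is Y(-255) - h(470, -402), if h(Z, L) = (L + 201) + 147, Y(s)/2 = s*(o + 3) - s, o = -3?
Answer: 564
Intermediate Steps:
Y(s) = -2*s (Y(s) = 2*(s*(-3 + 3) - s) = 2*(s*0 - s) = 2*(0 - s) = 2*(-s) = -2*s)
h(Z, L) = 348 + L (h(Z, L) = (201 + L) + 147 = 348 + L)
Y(-255) - h(470, -402) = -2*(-255) - (348 - 402) = 510 - 1*(-54) = 510 + 54 = 564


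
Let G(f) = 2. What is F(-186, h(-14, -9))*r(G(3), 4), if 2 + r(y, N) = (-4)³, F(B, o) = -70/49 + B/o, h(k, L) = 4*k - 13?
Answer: -13464/161 ≈ -83.627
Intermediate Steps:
h(k, L) = -13 + 4*k
F(B, o) = -10/7 + B/o (F(B, o) = -70*1/49 + B/o = -10/7 + B/o)
r(y, N) = -66 (r(y, N) = -2 + (-4)³ = -2 - 64 = -66)
F(-186, h(-14, -9))*r(G(3), 4) = (-10/7 - 186/(-13 + 4*(-14)))*(-66) = (-10/7 - 186/(-13 - 56))*(-66) = (-10/7 - 186/(-69))*(-66) = (-10/7 - 186*(-1/69))*(-66) = (-10/7 + 62/23)*(-66) = (204/161)*(-66) = -13464/161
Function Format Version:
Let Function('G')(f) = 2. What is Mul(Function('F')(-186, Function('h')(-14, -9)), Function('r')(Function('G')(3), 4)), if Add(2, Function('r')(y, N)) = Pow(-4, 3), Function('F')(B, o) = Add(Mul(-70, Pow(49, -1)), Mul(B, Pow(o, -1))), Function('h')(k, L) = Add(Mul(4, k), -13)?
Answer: Rational(-13464, 161) ≈ -83.627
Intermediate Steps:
Function('h')(k, L) = Add(-13, Mul(4, k))
Function('F')(B, o) = Add(Rational(-10, 7), Mul(B, Pow(o, -1))) (Function('F')(B, o) = Add(Mul(-70, Rational(1, 49)), Mul(B, Pow(o, -1))) = Add(Rational(-10, 7), Mul(B, Pow(o, -1))))
Function('r')(y, N) = -66 (Function('r')(y, N) = Add(-2, Pow(-4, 3)) = Add(-2, -64) = -66)
Mul(Function('F')(-186, Function('h')(-14, -9)), Function('r')(Function('G')(3), 4)) = Mul(Add(Rational(-10, 7), Mul(-186, Pow(Add(-13, Mul(4, -14)), -1))), -66) = Mul(Add(Rational(-10, 7), Mul(-186, Pow(Add(-13, -56), -1))), -66) = Mul(Add(Rational(-10, 7), Mul(-186, Pow(-69, -1))), -66) = Mul(Add(Rational(-10, 7), Mul(-186, Rational(-1, 69))), -66) = Mul(Add(Rational(-10, 7), Rational(62, 23)), -66) = Mul(Rational(204, 161), -66) = Rational(-13464, 161)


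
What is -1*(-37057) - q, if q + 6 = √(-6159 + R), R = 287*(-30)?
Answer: 37063 - 3*I*√1641 ≈ 37063.0 - 121.53*I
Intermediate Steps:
R = -8610
q = -6 + 3*I*√1641 (q = -6 + √(-6159 - 8610) = -6 + √(-14769) = -6 + 3*I*√1641 ≈ -6.0 + 121.53*I)
-1*(-37057) - q = -1*(-37057) - (-6 + 3*I*√1641) = 37057 + (6 - 3*I*√1641) = 37063 - 3*I*√1641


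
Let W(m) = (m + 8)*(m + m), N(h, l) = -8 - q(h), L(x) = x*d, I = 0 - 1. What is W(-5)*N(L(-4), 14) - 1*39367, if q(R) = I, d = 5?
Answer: -39157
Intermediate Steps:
I = -1
q(R) = -1
L(x) = 5*x (L(x) = x*5 = 5*x)
N(h, l) = -7 (N(h, l) = -8 - 1*(-1) = -8 + 1 = -7)
W(m) = 2*m*(8 + m) (W(m) = (8 + m)*(2*m) = 2*m*(8 + m))
W(-5)*N(L(-4), 14) - 1*39367 = (2*(-5)*(8 - 5))*(-7) - 1*39367 = (2*(-5)*3)*(-7) - 39367 = -30*(-7) - 39367 = 210 - 39367 = -39157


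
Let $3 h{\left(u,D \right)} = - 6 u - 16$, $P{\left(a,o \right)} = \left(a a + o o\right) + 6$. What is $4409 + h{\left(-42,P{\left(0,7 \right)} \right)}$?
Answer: $\frac{13463}{3} \approx 4487.7$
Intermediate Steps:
$P{\left(a,o \right)} = 6 + a^{2} + o^{2}$ ($P{\left(a,o \right)} = \left(a^{2} + o^{2}\right) + 6 = 6 + a^{2} + o^{2}$)
$h{\left(u,D \right)} = - \frac{16}{3} - 2 u$ ($h{\left(u,D \right)} = \frac{- 6 u - 16}{3} = \frac{-16 - 6 u}{3} = - \frac{16}{3} - 2 u$)
$4409 + h{\left(-42,P{\left(0,7 \right)} \right)} = 4409 - - \frac{236}{3} = 4409 + \left(- \frac{16}{3} + 84\right) = 4409 + \frac{236}{3} = \frac{13463}{3}$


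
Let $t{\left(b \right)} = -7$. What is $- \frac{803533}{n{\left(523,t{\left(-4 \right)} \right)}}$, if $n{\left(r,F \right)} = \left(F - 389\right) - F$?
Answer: $\frac{803533}{389} \approx 2065.6$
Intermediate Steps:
$n{\left(r,F \right)} = -389$ ($n{\left(r,F \right)} = \left(-389 + F\right) - F = -389$)
$- \frac{803533}{n{\left(523,t{\left(-4 \right)} \right)}} = - \frac{803533}{-389} = \left(-803533\right) \left(- \frac{1}{389}\right) = \frac{803533}{389}$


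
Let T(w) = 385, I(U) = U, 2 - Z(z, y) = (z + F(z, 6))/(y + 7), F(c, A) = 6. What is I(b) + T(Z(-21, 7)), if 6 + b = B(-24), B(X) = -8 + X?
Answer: 347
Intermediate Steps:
Z(z, y) = 2 - (6 + z)/(7 + y) (Z(z, y) = 2 - (z + 6)/(y + 7) = 2 - (6 + z)/(7 + y))
b = -38 (b = -6 + (-8 - 24) = -6 - 32 = -38)
I(b) + T(Z(-21, 7)) = -38 + 385 = 347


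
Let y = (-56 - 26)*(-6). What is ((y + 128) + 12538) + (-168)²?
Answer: 41382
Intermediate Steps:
y = 492 (y = -82*(-6) = 492)
((y + 128) + 12538) + (-168)² = ((492 + 128) + 12538) + (-168)² = (620 + 12538) + 28224 = 13158 + 28224 = 41382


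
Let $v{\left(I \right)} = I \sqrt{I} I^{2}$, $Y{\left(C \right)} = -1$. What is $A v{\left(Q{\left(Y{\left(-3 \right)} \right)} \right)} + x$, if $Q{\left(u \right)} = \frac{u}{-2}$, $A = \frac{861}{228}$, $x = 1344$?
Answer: $1344 + \frac{287 \sqrt{2}}{1216} \approx 1344.3$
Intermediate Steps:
$A = \frac{287}{76}$ ($A = 861 \cdot \frac{1}{228} = \frac{287}{76} \approx 3.7763$)
$Q{\left(u \right)} = - \frac{u}{2}$ ($Q{\left(u \right)} = u \left(- \frac{1}{2}\right) = - \frac{u}{2}$)
$v{\left(I \right)} = I^{\frac{7}{2}}$ ($v{\left(I \right)} = I^{\frac{3}{2}} I^{2} = I^{\frac{7}{2}}$)
$A v{\left(Q{\left(Y{\left(-3 \right)} \right)} \right)} + x = \frac{287 \left(\left(- \frac{1}{2}\right) \left(-1\right)\right)^{\frac{7}{2}}}{76} + 1344 = \frac{287}{76 \cdot 8 \sqrt{2}} + 1344 = \frac{287 \frac{\sqrt{2}}{16}}{76} + 1344 = \frac{287 \sqrt{2}}{1216} + 1344 = 1344 + \frac{287 \sqrt{2}}{1216}$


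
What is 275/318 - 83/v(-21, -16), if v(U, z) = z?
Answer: 15397/2544 ≈ 6.0523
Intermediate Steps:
275/318 - 83/v(-21, -16) = 275/318 - 83/(-16) = 275*(1/318) - 83*(-1/16) = 275/318 + 83/16 = 15397/2544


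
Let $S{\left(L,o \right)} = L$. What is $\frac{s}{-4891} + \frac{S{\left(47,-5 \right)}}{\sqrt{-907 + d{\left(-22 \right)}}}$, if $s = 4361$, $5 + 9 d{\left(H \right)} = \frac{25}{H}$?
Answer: $- \frac{4361}{4891} - \frac{47 i \sqrt{439318}}{19969} \approx -0.89164 - 1.56 i$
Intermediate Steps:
$d{\left(H \right)} = - \frac{5}{9} + \frac{25}{9 H}$ ($d{\left(H \right)} = - \frac{5}{9} + \frac{25 \frac{1}{H}}{9} = - \frac{5}{9} + \frac{25}{9 H}$)
$\frac{s}{-4891} + \frac{S{\left(47,-5 \right)}}{\sqrt{-907 + d{\left(-22 \right)}}} = \frac{4361}{-4891} + \frac{47}{\sqrt{-907 + \frac{5 \left(5 - -22\right)}{9 \left(-22\right)}}} = 4361 \left(- \frac{1}{4891}\right) + \frac{47}{\sqrt{-907 + \frac{5}{9} \left(- \frac{1}{22}\right) \left(5 + 22\right)}} = - \frac{4361}{4891} + \frac{47}{\sqrt{-907 + \frac{5}{9} \left(- \frac{1}{22}\right) 27}} = - \frac{4361}{4891} + \frac{47}{\sqrt{-907 - \frac{15}{22}}} = - \frac{4361}{4891} + \frac{47}{\sqrt{- \frac{19969}{22}}} = - \frac{4361}{4891} + \frac{47}{\frac{1}{22} i \sqrt{439318}} = - \frac{4361}{4891} + 47 \left(- \frac{i \sqrt{439318}}{19969}\right) = - \frac{4361}{4891} - \frac{47 i \sqrt{439318}}{19969}$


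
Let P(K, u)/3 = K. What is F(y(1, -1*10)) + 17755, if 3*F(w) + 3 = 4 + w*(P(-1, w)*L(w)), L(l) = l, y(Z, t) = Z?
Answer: 53263/3 ≈ 17754.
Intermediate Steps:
P(K, u) = 3*K
F(w) = ⅓ - w² (F(w) = -1 + (4 + w*((3*(-1))*w))/3 = -1 + (4 + w*(-3*w))/3 = -1 + (4 - 3*w²)/3 = -1 + (4/3 - w²) = ⅓ - w²)
F(y(1, -1*10)) + 17755 = (⅓ - 1*1²) + 17755 = (⅓ - 1*1) + 17755 = (⅓ - 1) + 17755 = -⅔ + 17755 = 53263/3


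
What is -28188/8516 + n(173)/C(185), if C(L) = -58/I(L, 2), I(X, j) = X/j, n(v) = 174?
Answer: -1195689/4258 ≈ -280.81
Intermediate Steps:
C(L) = -116/L (C(L) = -58*2/L = -116/L)
-28188/8516 + n(173)/C(185) = -28188/8516 + 174/((-116/185)) = -28188*1/8516 + 174/((-116*1/185)) = -7047/2129 + 174/(-116/185) = -7047/2129 + 174*(-185/116) = -7047/2129 - 555/2 = -1195689/4258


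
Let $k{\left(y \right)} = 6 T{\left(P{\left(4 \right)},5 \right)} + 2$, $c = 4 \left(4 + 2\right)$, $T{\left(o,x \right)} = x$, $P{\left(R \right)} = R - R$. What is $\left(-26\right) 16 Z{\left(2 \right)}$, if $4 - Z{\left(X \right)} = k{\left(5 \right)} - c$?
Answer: $1664$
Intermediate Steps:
$P{\left(R \right)} = 0$
$c = 24$ ($c = 4 \cdot 6 = 24$)
$k{\left(y \right)} = 32$ ($k{\left(y \right)} = 6 \cdot 5 + 2 = 30 + 2 = 32$)
$Z{\left(X \right)} = -4$ ($Z{\left(X \right)} = 4 - \left(32 - 24\right) = 4 - 8 = -4$)
$\left(-26\right) 16 Z{\left(2 \right)} = \left(-26\right) 16 \left(-4\right) = \left(-416\right) \left(-4\right) = 1664$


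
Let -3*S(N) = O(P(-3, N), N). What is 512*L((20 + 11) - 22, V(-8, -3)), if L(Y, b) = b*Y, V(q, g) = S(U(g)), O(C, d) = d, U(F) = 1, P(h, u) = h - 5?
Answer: -1536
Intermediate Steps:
P(h, u) = -5 + h
S(N) = -N/3
V(q, g) = -⅓ (V(q, g) = -⅓*1 = -⅓)
L(Y, b) = Y*b
512*L((20 + 11) - 22, V(-8, -3)) = 512*(((20 + 11) - 22)*(-⅓)) = 512*((31 - 22)*(-⅓)) = 512*(9*(-⅓)) = 512*(-3) = -1536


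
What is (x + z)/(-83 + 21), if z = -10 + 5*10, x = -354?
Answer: 157/31 ≈ 5.0645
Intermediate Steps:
z = 40 (z = -10 + 50 = 40)
(x + z)/(-83 + 21) = (-354 + 40)/(-83 + 21) = -314/(-62) = -314*(-1/62) = 157/31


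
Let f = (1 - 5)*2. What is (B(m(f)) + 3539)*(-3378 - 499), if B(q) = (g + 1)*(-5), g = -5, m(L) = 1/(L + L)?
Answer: -13798243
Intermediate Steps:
f = -8 (f = -4*2 = -8)
m(L) = 1/(2*L)
B(q) = 20 (B(q) = (-5 + 1)*(-5) = -4*(-5) = 20)
(B(m(f)) + 3539)*(-3378 - 499) = (20 + 3539)*(-3378 - 499) = 3559*(-3877) = -13798243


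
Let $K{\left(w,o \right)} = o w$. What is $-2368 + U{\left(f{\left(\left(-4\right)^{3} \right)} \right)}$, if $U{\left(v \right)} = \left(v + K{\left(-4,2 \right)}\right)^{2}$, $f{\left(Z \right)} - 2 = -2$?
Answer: $-2304$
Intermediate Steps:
$f{\left(Z \right)} = 0$ ($f{\left(Z \right)} = 2 - 2 = 0$)
$U{\left(v \right)} = \left(-8 + v\right)^{2}$ ($U{\left(v \right)} = \left(v + 2 \left(-4\right)\right)^{2} = \left(v - 8\right)^{2} = \left(-8 + v\right)^{2}$)
$-2368 + U{\left(f{\left(\left(-4\right)^{3} \right)} \right)} = -2368 + \left(-8 + 0\right)^{2} = -2368 + \left(-8\right)^{2} = -2368 + 64 = -2304$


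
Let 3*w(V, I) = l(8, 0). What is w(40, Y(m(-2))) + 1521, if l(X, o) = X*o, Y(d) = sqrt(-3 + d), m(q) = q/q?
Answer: 1521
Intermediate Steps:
m(q) = 1
w(V, I) = 0 (w(V, I) = (8*0)/3 = (1/3)*0 = 0)
w(40, Y(m(-2))) + 1521 = 0 + 1521 = 1521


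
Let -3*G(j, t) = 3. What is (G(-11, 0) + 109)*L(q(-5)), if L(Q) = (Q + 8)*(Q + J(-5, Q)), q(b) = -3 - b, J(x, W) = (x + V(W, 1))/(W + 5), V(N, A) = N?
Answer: 11880/7 ≈ 1697.1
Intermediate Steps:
G(j, t) = -1 (G(j, t) = -⅓*3 = -1)
J(x, W) = (W + x)/(5 + W) (J(x, W) = (x + W)/(W + 5) = (W + x)/(5 + W))
L(Q) = (8 + Q)*(Q + (-5 + Q)/(5 + Q)) (L(Q) = (Q + 8)*(Q + (Q - 5)/(5 + Q)) = (8 + Q)*(Q + (-5 + Q)/(5 + Q)))
(G(-11, 0) + 109)*L(q(-5)) = (-1 + 109)*((-40 + (-3 - 1*(-5))³ + 14*(-3 - 1*(-5))² + 43*(-3 - 1*(-5)))/(5 + (-3 - 1*(-5)))) = 108*((-40 + (-3 + 5)³ + 14*(-3 + 5)² + 43*(-3 + 5))/(5 + (-3 + 5))) = 108*((-40 + 2³ + 14*2² + 43*2)/(5 + 2)) = 108*((-40 + 8 + 14*4 + 86)/7) = 108*((-40 + 8 + 56 + 86)/7) = 108*((⅐)*110) = 108*(110/7) = 11880/7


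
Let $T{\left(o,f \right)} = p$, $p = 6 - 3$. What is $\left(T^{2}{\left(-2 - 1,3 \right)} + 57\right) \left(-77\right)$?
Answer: $-5082$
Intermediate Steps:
$p = 3$
$T{\left(o,f \right)} = 3$
$\left(T^{2}{\left(-2 - 1,3 \right)} + 57\right) \left(-77\right) = \left(3^{2} + 57\right) \left(-77\right) = \left(9 + 57\right) \left(-77\right) = 66 \left(-77\right) = -5082$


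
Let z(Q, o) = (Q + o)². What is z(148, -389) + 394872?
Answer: 452953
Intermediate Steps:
z(148, -389) + 394872 = (148 - 389)² + 394872 = (-241)² + 394872 = 58081 + 394872 = 452953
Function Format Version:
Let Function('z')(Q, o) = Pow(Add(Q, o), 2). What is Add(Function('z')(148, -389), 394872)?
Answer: 452953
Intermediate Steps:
Add(Function('z')(148, -389), 394872) = Add(Pow(Add(148, -389), 2), 394872) = Add(Pow(-241, 2), 394872) = Add(58081, 394872) = 452953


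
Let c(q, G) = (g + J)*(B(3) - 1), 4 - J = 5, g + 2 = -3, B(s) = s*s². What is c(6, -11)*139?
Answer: -21684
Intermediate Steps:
B(s) = s³
g = -5 (g = -2 - 3 = -5)
J = -1 (J = 4 - 1*5 = 4 - 5 = -1)
c(q, G) = -156 (c(q, G) = (-5 - 1)*(3³ - 1) = -6*(27 - 1) = -6*26 = -156)
c(6, -11)*139 = -156*139 = -21684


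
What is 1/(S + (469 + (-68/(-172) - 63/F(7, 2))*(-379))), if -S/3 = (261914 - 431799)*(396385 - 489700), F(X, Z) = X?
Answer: -43/2045013461578 ≈ -2.1027e-11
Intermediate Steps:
S = -47558456325 (S = -3*(261914 - 431799)*(396385 - 489700) = -(-509655)*(-93315) = -3*15852818775 = -47558456325)
1/(S + (469 + (-68/(-172) - 63/F(7, 2))*(-379))) = 1/(-47558456325 + (469 + (-68/(-172) - 63/7)*(-379))) = 1/(-47558456325 + (469 + (-68*(-1/172) - 63*⅐)*(-379))) = 1/(-47558456325 + (469 + (17/43 - 9)*(-379))) = 1/(-47558456325 + (469 - 370/43*(-379))) = 1/(-47558456325 + (469 + 140230/43)) = 1/(-47558456325 + 160397/43) = 1/(-2045013461578/43) = -43/2045013461578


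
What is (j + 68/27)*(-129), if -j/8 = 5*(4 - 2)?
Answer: 89956/9 ≈ 9995.1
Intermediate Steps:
j = -80 (j = -40*(4 - 2) = -40*2 = -8*10 = -80)
(j + 68/27)*(-129) = (-80 + 68/27)*(-129) = -2092/27*(-129) = 89956/9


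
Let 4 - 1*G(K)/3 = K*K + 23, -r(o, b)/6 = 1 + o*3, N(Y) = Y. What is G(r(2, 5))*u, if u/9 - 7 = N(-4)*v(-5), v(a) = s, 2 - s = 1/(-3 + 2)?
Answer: 240705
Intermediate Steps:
s = 3 (s = 2 - 1/(-3 + 2) = 2 - 1/(-1) = 2 - 1*(-1) = 2 + 1 = 3)
v(a) = 3
r(o, b) = -6 - 18*o (r(o, b) = -6*(1 + o*3) = -6*(1 + 3*o) = -6 - 18*o)
G(K) = -57 - 3*K² (G(K) = 12 - 3*(K*K + 23) = 12 - 3*(K² + 23) = 12 - 3*(23 + K²) = 12 + (-69 - 3*K²) = -57 - 3*K²)
u = -45 (u = 63 + 9*(-4*3) = 63 + 9*(-12) = 63 - 108 = -45)
G(r(2, 5))*u = (-57 - 3*(-6 - 18*2)²)*(-45) = (-57 - 3*(-6 - 36)²)*(-45) = (-57 - 3*(-42)²)*(-45) = (-57 - 3*1764)*(-45) = (-57 - 5292)*(-45) = -5349*(-45) = 240705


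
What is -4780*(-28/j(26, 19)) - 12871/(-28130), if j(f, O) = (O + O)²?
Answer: 945876231/10154930 ≈ 93.145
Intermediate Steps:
j(f, O) = 4*O² (j(f, O) = (2*O)² = 4*O²)
-4780*(-28/j(26, 19)) - 12871/(-28130) = -4780/((4*19²)/(-28)) - 12871/(-28130) = -4780/((-361/7)) - 12871*(-1/28130) = -4780/((-1/28*1444)) + 12871/28130 = -4780/(-361/7) + 12871/28130 = -4780*(-7/361) + 12871/28130 = 33460/361 + 12871/28130 = 945876231/10154930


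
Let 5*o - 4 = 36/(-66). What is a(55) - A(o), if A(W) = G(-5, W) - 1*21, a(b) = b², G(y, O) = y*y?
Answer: 3021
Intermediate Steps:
G(y, O) = y²
o = 38/55 (o = ⅘ + (36/(-66))/5 = ⅘ + (36*(-1/66))/5 = ⅘ + (⅕)*(-6/11) = ⅘ - 6/55 = 38/55 ≈ 0.69091)
A(W) = 4 (A(W) = (-5)² - 1*21 = 25 - 21 = 4)
a(55) - A(o) = 55² - 1*4 = 3025 - 4 = 3021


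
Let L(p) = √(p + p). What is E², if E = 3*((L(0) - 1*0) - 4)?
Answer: 144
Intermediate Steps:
L(p) = √2*√p (L(p) = √(2*p) = √2*√p)
E = -12 (E = 3*((√2*√0 - 1*0) - 4) = 3*((√2*0 + 0) - 4) = 3*((0 + 0) - 4) = 3*(0 - 4) = 3*(-4) = -12)
E² = (-12)² = 144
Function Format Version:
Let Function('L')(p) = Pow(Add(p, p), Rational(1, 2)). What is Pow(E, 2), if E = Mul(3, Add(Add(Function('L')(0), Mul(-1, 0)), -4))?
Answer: 144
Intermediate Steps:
Function('L')(p) = Mul(Pow(2, Rational(1, 2)), Pow(p, Rational(1, 2))) (Function('L')(p) = Pow(Mul(2, p), Rational(1, 2)) = Mul(Pow(2, Rational(1, 2)), Pow(p, Rational(1, 2))))
E = -12 (E = Mul(3, Add(Add(Mul(Pow(2, Rational(1, 2)), Pow(0, Rational(1, 2))), Mul(-1, 0)), -4)) = Mul(3, Add(Add(Mul(Pow(2, Rational(1, 2)), 0), 0), -4)) = Mul(3, Add(Add(0, 0), -4)) = Mul(3, Add(0, -4)) = Mul(3, -4) = -12)
Pow(E, 2) = Pow(-12, 2) = 144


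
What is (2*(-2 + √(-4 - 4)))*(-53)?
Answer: 212 - 212*I*√2 ≈ 212.0 - 299.81*I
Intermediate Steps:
(2*(-2 + √(-4 - 4)))*(-53) = (2*(-2 + √(-8)))*(-53) = (2*(-2 + 2*I*√2))*(-53) = (-4 + 4*I*√2)*(-53) = 212 - 212*I*√2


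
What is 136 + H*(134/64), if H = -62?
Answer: 99/16 ≈ 6.1875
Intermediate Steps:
136 + H*(134/64) = 136 - 8308/64 = 136 - 62*67/32 = 136 - 2077/16 = 99/16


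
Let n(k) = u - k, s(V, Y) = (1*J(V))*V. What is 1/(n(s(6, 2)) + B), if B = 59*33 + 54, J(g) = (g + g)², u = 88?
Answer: 1/1225 ≈ 0.00081633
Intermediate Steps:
J(g) = 4*g² (J(g) = (2*g)² = 4*g²)
s(V, Y) = 4*V³ (s(V, Y) = (1*(4*V²))*V = (4*V²)*V = 4*V³)
B = 2001 (B = 1947 + 54 = 2001)
n(k) = 88 - k
1/(n(s(6, 2)) + B) = 1/((88 - 4*6³) + 2001) = 1/((88 - 4*216) + 2001) = 1/((88 - 1*864) + 2001) = 1/((88 - 864) + 2001) = 1/(-776 + 2001) = 1/1225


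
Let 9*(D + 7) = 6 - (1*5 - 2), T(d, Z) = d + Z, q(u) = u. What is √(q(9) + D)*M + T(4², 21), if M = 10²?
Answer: 37 + 100*√21/3 ≈ 189.75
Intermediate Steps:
M = 100
T(d, Z) = Z + d
D = -20/3 (D = -7 + (6 - (1*5 - 2))/9 = -7 + (6 - (5 - 2))/9 = -7 + (6 - 1*3)/9 = -7 + (6 - 3)/9 = -7 + (⅑)*3 = -7 + ⅓ = -20/3 ≈ -6.6667)
√(q(9) + D)*M + T(4², 21) = √(9 - 20/3)*100 + (21 + 4²) = √(7/3)*100 + (21 + 16) = (√21/3)*100 + 37 = 100*√21/3 + 37 = 37 + 100*√21/3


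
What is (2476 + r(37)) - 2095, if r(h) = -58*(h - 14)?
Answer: -953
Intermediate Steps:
r(h) = 812 - 58*h (r(h) = -58*(-14 + h) = 812 - 58*h)
(2476 + r(37)) - 2095 = (2476 + (812 - 58*37)) - 2095 = (2476 + (812 - 2146)) - 2095 = (2476 - 1334) - 2095 = 1142 - 2095 = -953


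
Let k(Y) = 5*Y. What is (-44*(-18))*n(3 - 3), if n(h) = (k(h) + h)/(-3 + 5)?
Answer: 0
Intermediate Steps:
n(h) = 3*h (n(h) = (5*h + h)/(-3 + 5) = (6*h)/2 = (6*h)*(½) = 3*h)
(-44*(-18))*n(3 - 3) = (-44*(-18))*(3*(3 - 3)) = 792*(3*0) = 792*0 = 0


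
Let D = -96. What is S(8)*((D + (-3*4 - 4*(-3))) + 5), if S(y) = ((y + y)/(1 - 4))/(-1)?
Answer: -1456/3 ≈ -485.33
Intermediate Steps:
S(y) = 2*y/3 (S(y) = ((2*y)/(-3))*(-1) = ((2*y)*(-1/3))*(-1) = -2*y/3*(-1) = 2*y/3)
S(8)*((D + (-3*4 - 4*(-3))) + 5) = ((2/3)*8)*((-96 + (-3*4 - 4*(-3))) + 5) = 16*((-96 + (-12 + 12)) + 5)/3 = 16*((-96 + 0) + 5)/3 = 16*(-96 + 5)/3 = (16/3)*(-91) = -1456/3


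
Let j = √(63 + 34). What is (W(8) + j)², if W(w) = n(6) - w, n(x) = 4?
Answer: (4 - √97)² ≈ 34.209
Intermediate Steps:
j = √97 ≈ 9.8489
W(w) = 4 - w
(W(8) + j)² = ((4 - 1*8) + √97)² = ((4 - 8) + √97)² = (-4 + √97)²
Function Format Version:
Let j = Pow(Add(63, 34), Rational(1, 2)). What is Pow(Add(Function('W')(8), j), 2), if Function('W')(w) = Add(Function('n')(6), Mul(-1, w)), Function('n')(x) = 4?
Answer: Pow(Add(4, Mul(-1, Pow(97, Rational(1, 2)))), 2) ≈ 34.209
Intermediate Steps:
j = Pow(97, Rational(1, 2)) ≈ 9.8489
Function('W')(w) = Add(4, Mul(-1, w))
Pow(Add(Function('W')(8), j), 2) = Pow(Add(Add(4, Mul(-1, 8)), Pow(97, Rational(1, 2))), 2) = Pow(Add(Add(4, -8), Pow(97, Rational(1, 2))), 2) = Pow(Add(-4, Pow(97, Rational(1, 2))), 2)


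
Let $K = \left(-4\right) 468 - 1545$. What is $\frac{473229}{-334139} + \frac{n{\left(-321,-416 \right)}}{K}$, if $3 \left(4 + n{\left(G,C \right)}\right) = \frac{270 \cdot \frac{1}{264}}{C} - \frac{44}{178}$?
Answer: $- \frac{35728495948109}{25248590699904} \approx -1.4151$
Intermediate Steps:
$n{\left(G,C \right)} = - \frac{1090}{267} + \frac{15}{44 C}$ ($n{\left(G,C \right)} = -4 + \frac{\frac{270 \cdot \frac{1}{264}}{C} - \frac{44}{178}}{3} = -4 + \frac{\frac{270 \cdot \frac{1}{264}}{C} - \frac{22}{89}}{3} = -4 + \frac{\frac{45}{44 C} - \frac{22}{89}}{3} = -4 + \frac{- \frac{22}{89} + \frac{45}{44 C}}{3} = -4 - \left(\frac{22}{267} - \frac{15}{44 C}\right) = - \frac{1090}{267} + \frac{15}{44 C}$)
$K = -3417$ ($K = -1872 - 1545 = -3417$)
$\frac{473229}{-334139} + \frac{n{\left(-321,-416 \right)}}{K} = \frac{473229}{-334139} + \frac{\frac{5}{11748} \frac{1}{-416} \left(801 - -3990272\right)}{-3417} = 473229 \left(- \frac{1}{334139}\right) + \frac{5}{11748} \left(- \frac{1}{416}\right) \left(801 + 3990272\right) \left(- \frac{1}{3417}\right) = - \frac{473229}{334139} + \frac{5}{11748} \left(- \frac{1}{416}\right) 3991073 \left(- \frac{1}{3417}\right) = - \frac{473229}{334139} - - \frac{1173845}{982320768} = - \frac{473229}{334139} + \frac{1173845}{982320768} = - \frac{35728495948109}{25248590699904}$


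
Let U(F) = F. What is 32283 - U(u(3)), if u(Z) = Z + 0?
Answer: 32280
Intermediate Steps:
u(Z) = Z
32283 - U(u(3)) = 32283 - 1*3 = 32283 - 3 = 32280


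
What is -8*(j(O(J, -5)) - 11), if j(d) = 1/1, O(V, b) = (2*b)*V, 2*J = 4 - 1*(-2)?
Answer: 80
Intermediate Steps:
J = 3 (J = (4 - 1*(-2))/2 = (4 + 2)/2 = (1/2)*6 = 3)
O(V, b) = 2*V*b
j(d) = 1
-8*(j(O(J, -5)) - 11) = -8*(1 - 11) = -8*(-10) = 80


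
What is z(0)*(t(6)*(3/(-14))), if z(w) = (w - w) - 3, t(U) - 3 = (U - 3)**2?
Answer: 54/7 ≈ 7.7143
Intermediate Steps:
t(U) = 3 + (-3 + U)**2 (t(U) = 3 + (U - 3)**2 = 3 + (-3 + U)**2)
z(w) = -3 (z(w) = 0 - 3 = -3)
z(0)*(t(6)*(3/(-14))) = -3*(3 + (-3 + 6)**2)*3/(-14) = -3*(3 + 3**2)*3*(-1/14) = -3*(3 + 9)*(-3)/14 = -36*(-3)/14 = -3*(-18/7) = 54/7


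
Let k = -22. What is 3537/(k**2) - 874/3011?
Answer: 10226891/1457324 ≈ 7.0176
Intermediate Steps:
3537/(k**2) - 874/3011 = 3537/((-22)**2) - 874/3011 = 3537/484 - 874*1/3011 = 3537*(1/484) - 874/3011 = 3537/484 - 874/3011 = 10226891/1457324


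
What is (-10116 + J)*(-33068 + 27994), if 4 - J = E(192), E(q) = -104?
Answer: 50780592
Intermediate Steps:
J = 108 (J = 4 - 1*(-104) = 4 + 104 = 108)
(-10116 + J)*(-33068 + 27994) = (-10116 + 108)*(-33068 + 27994) = -10008*(-5074) = 50780592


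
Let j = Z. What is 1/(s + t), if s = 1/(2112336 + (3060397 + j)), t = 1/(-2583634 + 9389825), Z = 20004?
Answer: 35342759834767/11998928 ≈ 2.9455e+6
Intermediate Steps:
j = 20004
t = 1/6806191 ≈ 1.4693e-7
s = 1/5192737 (s = 1/(2112336 + (3060397 + 20004)) = 1/(2112336 + 3080401) = 1/5192737 ≈ 1.9258e-7)
1/(s + t) = 1/(1/5192737 + 1/6806191) = 1/(11998928/35342759834767) = 35342759834767/11998928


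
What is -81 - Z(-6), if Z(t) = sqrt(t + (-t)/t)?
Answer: -81 - I*sqrt(7) ≈ -81.0 - 2.6458*I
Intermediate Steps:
Z(t) = sqrt(-1 + t) (Z(t) = sqrt(t - 1) = sqrt(-1 + t))
-81 - Z(-6) = -81 - sqrt(-1 - 6) = -81 - sqrt(-7) = -81 - I*sqrt(7)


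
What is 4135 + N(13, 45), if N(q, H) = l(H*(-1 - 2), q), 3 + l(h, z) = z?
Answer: 4145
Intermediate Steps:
l(h, z) = -3 + z
N(q, H) = -3 + q
4135 + N(13, 45) = 4135 + (-3 + 13) = 4135 + 10 = 4145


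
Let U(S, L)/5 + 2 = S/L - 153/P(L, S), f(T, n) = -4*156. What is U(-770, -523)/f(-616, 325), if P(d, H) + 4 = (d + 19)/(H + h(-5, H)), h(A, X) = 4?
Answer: -10097999/27848704 ≈ -0.36260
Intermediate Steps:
P(d, H) = -4 + (19 + d)/(4 + H) (P(d, H) = -4 + (d + 19)/(H + 4) = -4 + (19 + d)/(4 + H))
f(T, n) = -624
U(S, L) = -10 - 765*(4 + S)/(3 + L - 4*S) + 5*S/L (U(S, L) = -10 + 5*(S/L - 153*(4 + S)/(3 + L - 4*S)) = -10 + (-765*(4 + S)/(3 + L - 4*S) + 5*S/L) = -10 - 765*(4 + S)/(3 + L - 4*S) + 5*S/L)
U(-770, -523)/f(-616, 325) = (5*(-618*(-523) - 4*(-770)² - 2*(-523)² + 3*(-770) - 144*(-523)*(-770))/(-523*(3 - 523 - 4*(-770))))/(-624) = (5*(-1/523)*(323214 - 4*592900 - 2*273529 - 2310 - 57990240)/(3 - 523 + 3080))*(-1/624) = (5*(-1/523)*(323214 - 2371600 - 547058 - 2310 - 57990240)/2560)*(-1/624) = (5*(-1/523)*(1/2560)*(-60587994))*(-1/624) = (30293997/133888)*(-1/624) = -10097999/27848704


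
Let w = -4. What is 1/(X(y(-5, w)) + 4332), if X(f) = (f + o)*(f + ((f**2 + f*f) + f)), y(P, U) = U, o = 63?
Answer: 1/5748 ≈ 0.00017397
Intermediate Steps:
X(f) = (63 + f)*(2*f + 2*f**2) (X(f) = (f + 63)*(f + ((f**2 + f*f) + f)) = (63 + f)*(f + ((f**2 + f**2) + f)) = (63 + f)*(f + (2*f**2 + f)) = (63 + f)*(f + (f + 2*f**2)) = (63 + f)*(2*f + 2*f**2))
1/(X(y(-5, w)) + 4332) = 1/(2*(-4)*(63 + (-4)**2 + 64*(-4)) + 4332) = 1/(2*(-4)*(63 + 16 - 256) + 4332) = 1/(2*(-4)*(-177) + 4332) = 1/(1416 + 4332) = 1/5748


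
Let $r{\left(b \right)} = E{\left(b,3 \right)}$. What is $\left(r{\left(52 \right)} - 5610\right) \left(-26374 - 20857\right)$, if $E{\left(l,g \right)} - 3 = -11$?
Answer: $265343758$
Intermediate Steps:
$E{\left(l,g \right)} = -8$ ($E{\left(l,g \right)} = 3 - 11 = -8$)
$r{\left(b \right)} = -8$
$\left(r{\left(52 \right)} - 5610\right) \left(-26374 - 20857\right) = \left(-8 - 5610\right) \left(-26374 - 20857\right) = \left(-5618\right) \left(-47231\right) = 265343758$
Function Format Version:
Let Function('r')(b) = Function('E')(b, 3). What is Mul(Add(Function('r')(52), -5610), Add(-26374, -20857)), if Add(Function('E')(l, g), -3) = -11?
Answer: 265343758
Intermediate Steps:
Function('E')(l, g) = -8 (Function('E')(l, g) = Add(3, -11) = -8)
Function('r')(b) = -8
Mul(Add(Function('r')(52), -5610), Add(-26374, -20857)) = Mul(Add(-8, -5610), Add(-26374, -20857)) = Mul(-5618, -47231) = 265343758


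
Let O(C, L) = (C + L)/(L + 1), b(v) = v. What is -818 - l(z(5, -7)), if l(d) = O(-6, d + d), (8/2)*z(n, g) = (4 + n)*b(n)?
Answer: -38479/47 ≈ -818.70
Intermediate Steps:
z(n, g) = n*(4 + n)/4 (z(n, g) = ((4 + n)*n)/4 = (n*(4 + n))/4 = n*(4 + n)/4)
O(C, L) = (C + L)/(1 + L)
l(d) = (-6 + 2*d)/(1 + 2*d) (l(d) = (-6 + (d + d))/(1 + (d + d)) = (-6 + 2*d)/(1 + 2*d))
-818 - l(z(5, -7)) = -818 - 2*(-3 + (¼)*5*(4 + 5))/(1 + 2*((¼)*5*(4 + 5))) = -818 - 2*(-3 + (¼)*5*9)/(1 + 2*((¼)*5*9)) = -818 - 2*(-3 + 45/4)/(1 + 2*(45/4)) = -818 - 2*33/((1 + 45/2)*4) = -818 - 2*33/(47/2*4) = -818 - 2*2*33/(47*4) = -818 - 1*33/47 = -818 - 33/47 = -38479/47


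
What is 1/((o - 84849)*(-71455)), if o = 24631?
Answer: 1/4302877190 ≈ 2.3240e-10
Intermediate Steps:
1/((o - 84849)*(-71455)) = 1/((24631 - 84849)*(-71455)) = -1/71455/(-60218) = -1/60218*(-1/71455) = 1/4302877190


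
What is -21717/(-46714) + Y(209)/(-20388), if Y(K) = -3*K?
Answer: 78675979/158734172 ≈ 0.49565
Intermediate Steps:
-21717/(-46714) + Y(209)/(-20388) = -21717/(-46714) - 3*209/(-20388) = -21717*(-1/46714) - 627*(-1/20388) = 21717/46714 + 209/6796 = 78675979/158734172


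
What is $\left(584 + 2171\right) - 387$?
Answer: $2368$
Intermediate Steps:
$\left(584 + 2171\right) - 387 = 2755 - 387 = 2368$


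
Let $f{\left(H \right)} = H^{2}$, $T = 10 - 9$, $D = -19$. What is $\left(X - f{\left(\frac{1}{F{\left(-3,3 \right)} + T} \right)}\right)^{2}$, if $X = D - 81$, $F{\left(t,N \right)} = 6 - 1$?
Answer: $\frac{12967201}{1296} \approx 10006.0$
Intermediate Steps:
$F{\left(t,N \right)} = 5$ ($F{\left(t,N \right)} = 6 - 1 = 5$)
$T = 1$ ($T = 10 - 9 = 1$)
$X = -100$ ($X = -19 - 81 = -100$)
$\left(X - f{\left(\frac{1}{F{\left(-3,3 \right)} + T} \right)}\right)^{2} = \left(-100 - \left(\frac{1}{5 + 1}\right)^{2}\right)^{2} = \left(-100 - \left(\frac{1}{6}\right)^{2}\right)^{2} = \left(-100 - \frac{1}{36}\right)^{2} = \left(- \frac{3601}{36}\right)^{2} = \frac{12967201}{1296}$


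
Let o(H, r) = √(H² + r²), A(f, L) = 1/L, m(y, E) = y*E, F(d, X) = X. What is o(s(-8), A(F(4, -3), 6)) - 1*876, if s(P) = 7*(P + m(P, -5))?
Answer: -876 + √1806337/6 ≈ -652.00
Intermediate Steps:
m(y, E) = E*y
s(P) = -28*P (s(P) = 7*(P - 5*P) = 7*(-4*P) = -28*P)
o(s(-8), A(F(4, -3), 6)) - 1*876 = √((-28*(-8))² + (1/6)²) - 1*876 = √(224² + (⅙)²) - 876 = √(50176 + 1/36) - 876 = √(1806337/36) - 876 = √1806337/6 - 876 = -876 + √1806337/6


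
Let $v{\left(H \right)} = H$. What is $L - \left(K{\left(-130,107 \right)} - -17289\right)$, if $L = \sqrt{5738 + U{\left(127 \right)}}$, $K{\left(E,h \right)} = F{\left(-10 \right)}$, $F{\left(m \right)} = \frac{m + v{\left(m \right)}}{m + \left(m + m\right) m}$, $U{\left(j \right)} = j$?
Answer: $- \frac{328489}{19} + \sqrt{5865} \approx -17212.0$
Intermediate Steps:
$F{\left(m \right)} = \frac{2 m}{m + 2 m^{2}}$ ($F{\left(m \right)} = \frac{m + m}{m + \left(m + m\right) m} = \frac{2 m}{m + 2 m m} = \frac{2 m}{m + 2 m^{2}}$)
$K{\left(E,h \right)} = - \frac{2}{19}$ ($K{\left(E,h \right)} = \frac{2}{1 + 2 \left(-10\right)} = \frac{2}{1 - 20} = \frac{2}{-19} = 2 \left(- \frac{1}{19}\right) = - \frac{2}{19}$)
$L = \sqrt{5865}$ ($L = \sqrt{5738 + 127} = \sqrt{5865} \approx 76.583$)
$L - \left(K{\left(-130,107 \right)} - -17289\right) = \sqrt{5865} - \left(- \frac{2}{19} - -17289\right) = \sqrt{5865} - \left(- \frac{2}{19} + 17289\right) = \sqrt{5865} - \frac{328489}{19} = - \frac{328489}{19} + \sqrt{5865}$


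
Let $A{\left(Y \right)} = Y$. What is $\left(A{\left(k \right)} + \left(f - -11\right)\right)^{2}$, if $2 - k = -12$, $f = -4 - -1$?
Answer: $484$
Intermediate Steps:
$f = -3$ ($f = -4 + 1 = -3$)
$k = 14$ ($k = 2 - -12 = 2 + 12 = 14$)
$\left(A{\left(k \right)} + \left(f - -11\right)\right)^{2} = \left(14 - -8\right)^{2} = \left(14 + \left(-3 + 11\right)\right)^{2} = \left(14 + 8\right)^{2} = 22^{2} = 484$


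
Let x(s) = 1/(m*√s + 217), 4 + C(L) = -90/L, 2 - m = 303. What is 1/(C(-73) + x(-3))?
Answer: -1567075013/4335224911 - 1604029*I*√3/13005674733 ≈ -0.36147 - 0.00021362*I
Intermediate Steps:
m = -301 (m = 2 - 1*303 = 2 - 303 = -301)
C(L) = -4 - 90/L
x(s) = 1/(217 - 301*√s) (x(s) = 1/(-301*√s + 217) = 1/(217 - 301*√s))
1/(C(-73) + x(-3)) = 1/((-4 - 90/(-73)) - 1/(-217 + 301*√(-3))) = 1/((-4 - 90*(-1/73)) - 1/(-217 + 301*(I*√3))) = 1/((-4 + 90/73) - 1/(-217 + 301*I*√3)) = 1/(-202/73 - 1/(-217 + 301*I*√3))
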